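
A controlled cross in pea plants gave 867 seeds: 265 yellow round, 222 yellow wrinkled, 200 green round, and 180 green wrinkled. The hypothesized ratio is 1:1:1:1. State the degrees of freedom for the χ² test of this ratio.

3

A goodness-of-fit test with 4 phenotype classes has df = 4 − 1 = 3.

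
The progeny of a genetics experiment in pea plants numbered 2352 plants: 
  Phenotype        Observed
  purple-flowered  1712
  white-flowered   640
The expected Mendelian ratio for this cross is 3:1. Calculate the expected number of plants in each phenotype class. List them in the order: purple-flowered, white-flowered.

Total ratio parts = 4. Expected numbers out of 2352:
  purple-flowered: 2352 × 3/4 = 1764
  white-flowered: 2352 × 1/4 = 588

1764, 588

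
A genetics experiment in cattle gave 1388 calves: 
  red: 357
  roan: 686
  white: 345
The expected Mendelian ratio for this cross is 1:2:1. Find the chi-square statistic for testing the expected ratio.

The 1:2:1 ratio has 4 parts, so with N = 1388 the expected counts are:
  red: 1388 × 1/4 = 347
  roan: 1388 × 2/4 = 694
  white: 1388 × 1/4 = 347
χ² = Σ (O − E)² / E
  red: (357 − 347)² / 347 = 0.2882
  roan: (686 − 694)² / 694 = 0.0922
  white: (345 − 347)² / 347 = 0.0115
χ² = 0.2882 + 0.0922 + 0.0115 = 0.3919 ≈ 0.392

0.392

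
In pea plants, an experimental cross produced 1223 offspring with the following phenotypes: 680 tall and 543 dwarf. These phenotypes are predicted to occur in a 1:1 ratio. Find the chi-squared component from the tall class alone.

Total ratio parts = 2. Expected numbers out of 1223:
  tall: 1223 × 1/2 = 611.5
  dwarf: 1223 × 1/2 = 611.5
Contribution of tall: (680 − 611.5)² / 611.5 = 7.6733

7.673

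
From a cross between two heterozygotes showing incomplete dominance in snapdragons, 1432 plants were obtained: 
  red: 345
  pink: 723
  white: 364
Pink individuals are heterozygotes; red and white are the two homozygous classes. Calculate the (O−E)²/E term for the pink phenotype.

0.068

With incomplete dominance, a heterozygote × heterozygote cross gives a 1:2:1 phenotypic ratio.
Total ratio parts = 4. Expected numbers out of 1432:
  red: 1432 × 1/4 = 358
  pink: 1432 × 2/4 = 716
  white: 1432 × 1/4 = 358
Contribution of pink: (723 − 716)² / 716 = 0.0684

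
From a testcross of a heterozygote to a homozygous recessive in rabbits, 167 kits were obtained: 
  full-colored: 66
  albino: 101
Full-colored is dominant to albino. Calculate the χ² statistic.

A testcross of a heterozygote (Aa × aa) gives a 1:1 phenotypic ratio.
Expected counts for N = 167 under a 1:1 ratio (total parts = 2):
  full-colored: 167 × 1/2 = 83.5
  albino: 167 × 1/2 = 83.5
χ² = Σ (O − E)² / E
  full-colored: (66 − 83.5)² / 83.5 = 3.6677
  albino: (101 − 83.5)² / 83.5 = 3.6677
χ² = 3.6677 + 3.6677 = 7.3354 ≈ 7.335

7.335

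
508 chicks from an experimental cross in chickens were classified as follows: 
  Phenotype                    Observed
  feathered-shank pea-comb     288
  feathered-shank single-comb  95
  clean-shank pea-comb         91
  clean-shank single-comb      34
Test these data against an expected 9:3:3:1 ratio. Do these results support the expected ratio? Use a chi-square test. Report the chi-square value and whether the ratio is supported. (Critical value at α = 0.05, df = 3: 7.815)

Expected counts for N = 508 under a 9:3:3:1 ratio (total parts = 16):
  feathered-shank pea-comb: 508 × 9/16 = 285.75
  feathered-shank single-comb: 508 × 3/16 = 95.25
  clean-shank pea-comb: 508 × 3/16 = 95.25
  clean-shank single-comb: 508 × 1/16 = 31.75
χ² = Σ (O − E)² / E
  feathered-shank pea-comb: (288 − 285.75)² / 285.75 = 0.0177
  feathered-shank single-comb: (95 − 95.25)² / 95.25 = 0.0007
  clean-shank pea-comb: (91 − 95.25)² / 95.25 = 0.1896
  clean-shank single-comb: (34 − 31.75)² / 31.75 = 0.1594
χ² = 0.0177 + 0.0007 + 0.1896 + 0.1594 = 0.3674 ≈ 0.367
Degrees of freedom = 4 − 1 = 3; critical value at α = 0.05 is 7.815.
Since 0.367 < 7.815, we fail to reject the null hypothesis — the data are consistent with the 9:3:3:1 ratio.

0.367; consistent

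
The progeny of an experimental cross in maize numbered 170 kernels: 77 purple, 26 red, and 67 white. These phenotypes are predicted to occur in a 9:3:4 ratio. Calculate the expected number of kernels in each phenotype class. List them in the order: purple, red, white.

Total ratio parts = 16. Expected numbers out of 170:
  purple: 170 × 9/16 = 95.625
  red: 170 × 3/16 = 31.875
  white: 170 × 4/16 = 42.5

95.625, 31.875, 42.5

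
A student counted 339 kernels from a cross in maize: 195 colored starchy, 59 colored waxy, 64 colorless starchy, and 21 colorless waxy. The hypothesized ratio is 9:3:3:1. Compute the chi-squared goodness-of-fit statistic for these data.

Total ratio parts = 16. Expected numbers out of 339:
  colored starchy: 339 × 9/16 = 190.6875
  colored waxy: 339 × 3/16 = 63.5625
  colorless starchy: 339 × 3/16 = 63.5625
  colorless waxy: 339 × 1/16 = 21.1875
χ² = Σ (O − E)² / E
  colored starchy: (195 − 190.6875)² / 190.6875 = 0.0975
  colored waxy: (59 − 63.5625)² / 63.5625 = 0.3275
  colorless starchy: (64 − 63.5625)² / 63.5625 = 0.0030
  colorless waxy: (21 − 21.1875)² / 21.1875 = 0.0017
χ² = 0.0975 + 0.3275 + 0.0030 + 0.0017 = 0.4297 ≈ 0.430

0.430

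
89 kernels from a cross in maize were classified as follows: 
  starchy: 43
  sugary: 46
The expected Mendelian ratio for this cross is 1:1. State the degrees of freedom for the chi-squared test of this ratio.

1

A goodness-of-fit test with 2 phenotype classes has df = 2 − 1 = 1.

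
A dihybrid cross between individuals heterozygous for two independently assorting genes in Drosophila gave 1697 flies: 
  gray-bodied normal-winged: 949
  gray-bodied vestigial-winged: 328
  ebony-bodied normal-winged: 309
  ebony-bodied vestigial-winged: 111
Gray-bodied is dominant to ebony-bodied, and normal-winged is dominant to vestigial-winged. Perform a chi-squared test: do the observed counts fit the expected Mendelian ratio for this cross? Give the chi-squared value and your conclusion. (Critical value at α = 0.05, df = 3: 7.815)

0.830; consistent

A dihybrid F₂ with independent assortment and complete dominance at both loci gives a 9:3:3:1 phenotypic ratio.
Expected counts for N = 1697 under a 9:3:3:1 ratio (total parts = 16):
  gray-bodied normal-winged: 1697 × 9/16 = 954.5625
  gray-bodied vestigial-winged: 1697 × 3/16 = 318.1875
  ebony-bodied normal-winged: 1697 × 3/16 = 318.1875
  ebony-bodied vestigial-winged: 1697 × 1/16 = 106.0625
χ² = Σ (O − E)² / E
  gray-bodied normal-winged: (949 − 954.5625)² / 954.5625 = 0.0324
  gray-bodied vestigial-winged: (328 − 318.1875)² / 318.1875 = 0.3026
  ebony-bodied normal-winged: (309 − 318.1875)² / 318.1875 = 0.2653
  ebony-bodied vestigial-winged: (111 − 106.0625)² / 106.0625 = 0.2299
χ² = 0.0324 + 0.3026 + 0.2653 + 0.2299 = 0.8302 ≈ 0.830
Degrees of freedom = 4 − 1 = 3; critical value at α = 0.05 is 7.815.
Since 0.830 < 7.815, we fail to reject the null hypothesis — the data are consistent with the 9:3:3:1 ratio.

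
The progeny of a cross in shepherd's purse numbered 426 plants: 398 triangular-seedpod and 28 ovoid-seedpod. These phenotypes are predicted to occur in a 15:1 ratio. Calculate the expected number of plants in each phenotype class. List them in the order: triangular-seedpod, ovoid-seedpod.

399.375, 26.625

The 15:1 ratio has 16 parts, so with N = 426 the expected counts are:
  triangular-seedpod: 426 × 15/16 = 399.375
  ovoid-seedpod: 426 × 1/16 = 26.625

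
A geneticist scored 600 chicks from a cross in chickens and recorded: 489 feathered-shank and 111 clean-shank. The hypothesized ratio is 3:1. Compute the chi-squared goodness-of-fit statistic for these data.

13.520

Total ratio parts = 4. Expected numbers out of 600:
  feathered-shank: 600 × 3/4 = 450
  clean-shank: 600 × 1/4 = 150
χ² = Σ (O − E)² / E
  feathered-shank: (489 − 450)² / 450 = 3.3800
  clean-shank: (111 − 150)² / 150 = 10.1400
χ² = 3.3800 + 10.1400 = 13.520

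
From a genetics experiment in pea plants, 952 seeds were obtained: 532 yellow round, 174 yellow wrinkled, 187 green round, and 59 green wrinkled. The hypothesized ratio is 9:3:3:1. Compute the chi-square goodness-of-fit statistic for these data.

0.545

The 9:3:3:1 ratio has 16 parts, so with N = 952 the expected counts are:
  yellow round: 952 × 9/16 = 535.5
  yellow wrinkled: 952 × 3/16 = 178.5
  green round: 952 × 3/16 = 178.5
  green wrinkled: 952 × 1/16 = 59.5
χ² = Σ (O − E)² / E
  yellow round: (532 − 535.5)² / 535.5 = 0.0229
  yellow wrinkled: (174 − 178.5)² / 178.5 = 0.1134
  green round: (187 − 178.5)² / 178.5 = 0.4048
  green wrinkled: (59 − 59.5)² / 59.5 = 0.0042
χ² = 0.0229 + 0.1134 + 0.4048 + 0.0042 = 0.5453 ≈ 0.545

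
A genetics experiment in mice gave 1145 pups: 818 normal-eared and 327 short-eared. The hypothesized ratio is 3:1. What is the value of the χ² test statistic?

Under the 3:1 hypothesis (Σ ratio = 4, N = 1145):
  normal-eared: 1145 × 3/4 = 858.75
  short-eared: 1145 × 1/4 = 286.25
χ² = Σ (O − E)² / E
  normal-eared: (818 − 858.75)² / 858.75 = 1.9337
  short-eared: (327 − 286.25)² / 286.25 = 5.8011
χ² = 1.9337 + 5.8011 = 7.7348 ≈ 7.735

7.735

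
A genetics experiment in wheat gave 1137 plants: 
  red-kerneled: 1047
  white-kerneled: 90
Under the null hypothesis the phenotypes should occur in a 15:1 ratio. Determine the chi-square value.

Expected counts for N = 1137 under a 15:1 ratio (total parts = 16):
  red-kerneled: 1137 × 15/16 = 1065.9375
  white-kerneled: 1137 × 1/16 = 71.0625
χ² = Σ (O − E)² / E
  red-kerneled: (1047 − 1065.9375)² / 1065.9375 = 0.3364
  white-kerneled: (90 − 71.0625)² / 71.0625 = 5.0467
χ² = 0.3364 + 5.0467 = 5.3831 ≈ 5.383

5.383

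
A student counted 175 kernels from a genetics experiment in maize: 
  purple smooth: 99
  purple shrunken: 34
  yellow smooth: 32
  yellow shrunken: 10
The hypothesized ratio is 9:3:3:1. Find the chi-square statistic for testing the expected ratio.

Total ratio parts = 16. Expected numbers out of 175:
  purple smooth: 175 × 9/16 = 98.4375
  purple shrunken: 175 × 3/16 = 32.8125
  yellow smooth: 175 × 3/16 = 32.8125
  yellow shrunken: 175 × 1/16 = 10.9375
χ² = Σ (O − E)² / E
  purple smooth: (99 − 98.4375)² / 98.4375 = 0.0032
  purple shrunken: (34 − 32.8125)² / 32.8125 = 0.0430
  yellow smooth: (32 − 32.8125)² / 32.8125 = 0.0201
  yellow shrunken: (10 − 10.9375)² / 10.9375 = 0.0804
χ² = 0.0032 + 0.0430 + 0.0201 + 0.0804 = 0.1467 ≈ 0.147

0.147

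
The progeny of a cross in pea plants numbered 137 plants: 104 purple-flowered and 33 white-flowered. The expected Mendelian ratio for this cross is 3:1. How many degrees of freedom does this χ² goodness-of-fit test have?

1

A goodness-of-fit test with 2 phenotype classes has df = 2 − 1 = 1.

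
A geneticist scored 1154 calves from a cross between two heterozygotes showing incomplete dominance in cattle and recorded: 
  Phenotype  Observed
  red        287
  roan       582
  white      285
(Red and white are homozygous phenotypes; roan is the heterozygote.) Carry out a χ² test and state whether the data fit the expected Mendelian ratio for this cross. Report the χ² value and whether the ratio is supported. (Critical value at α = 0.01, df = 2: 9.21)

0.094; consistent

With incomplete dominance, a heterozygote × heterozygote cross gives a 1:2:1 phenotypic ratio.
Under the 1:2:1 hypothesis (Σ ratio = 4, N = 1154):
  red: 1154 × 1/4 = 288.5
  roan: 1154 × 2/4 = 577
  white: 1154 × 1/4 = 288.5
χ² = Σ (O − E)² / E
  red: (287 − 288.5)² / 288.5 = 0.0078
  roan: (582 − 577)² / 577 = 0.0433
  white: (285 − 288.5)² / 288.5 = 0.0425
χ² = 0.0078 + 0.0433 + 0.0425 = 0.0936 ≈ 0.094
Degrees of freedom = 3 − 1 = 2; critical value at α = 0.01 is 9.21.
Since 0.094 < 9.21, we fail to reject the null hypothesis — the data are consistent with the 1:2:1 ratio.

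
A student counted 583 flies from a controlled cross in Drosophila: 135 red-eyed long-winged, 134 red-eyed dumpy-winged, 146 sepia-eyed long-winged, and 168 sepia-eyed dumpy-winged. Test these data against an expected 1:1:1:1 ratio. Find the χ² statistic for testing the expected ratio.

5.137

Under the 1:1:1:1 hypothesis (Σ ratio = 4, N = 583):
  red-eyed long-winged: 583 × 1/4 = 145.75
  red-eyed dumpy-winged: 583 × 1/4 = 145.75
  sepia-eyed long-winged: 583 × 1/4 = 145.75
  sepia-eyed dumpy-winged: 583 × 1/4 = 145.75
χ² = Σ (O − E)² / E
  red-eyed long-winged: (135 − 145.75)² / 145.75 = 0.7929
  red-eyed dumpy-winged: (134 − 145.75)² / 145.75 = 0.9473
  sepia-eyed long-winged: (146 − 145.75)² / 145.75 = 0.0004
  sepia-eyed dumpy-winged: (168 − 145.75)² / 145.75 = 3.3967
χ² = 0.7929 + 0.9473 + 0.0004 + 3.3967 = 5.1373 ≈ 5.137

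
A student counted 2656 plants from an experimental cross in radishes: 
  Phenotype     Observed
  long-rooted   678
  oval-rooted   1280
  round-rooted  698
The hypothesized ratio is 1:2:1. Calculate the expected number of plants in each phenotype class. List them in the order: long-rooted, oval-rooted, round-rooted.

Expected counts for N = 2656 under a 1:2:1 ratio (total parts = 4):
  long-rooted: 2656 × 1/4 = 664
  oval-rooted: 2656 × 2/4 = 1328
  round-rooted: 2656 × 1/4 = 664

664, 1328, 664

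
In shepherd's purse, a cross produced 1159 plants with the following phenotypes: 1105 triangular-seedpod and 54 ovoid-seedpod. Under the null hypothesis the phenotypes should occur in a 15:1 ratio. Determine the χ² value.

5.006

Expected counts for N = 1159 under a 15:1 ratio (total parts = 16):
  triangular-seedpod: 1159 × 15/16 = 1086.5625
  ovoid-seedpod: 1159 × 1/16 = 72.4375
χ² = Σ (O − E)² / E
  triangular-seedpod: (1105 − 1086.5625)² / 1086.5625 = 0.3129
  ovoid-seedpod: (54 − 72.4375)² / 72.4375 = 4.6929
χ² = 0.3129 + 4.6929 = 5.0058 ≈ 5.006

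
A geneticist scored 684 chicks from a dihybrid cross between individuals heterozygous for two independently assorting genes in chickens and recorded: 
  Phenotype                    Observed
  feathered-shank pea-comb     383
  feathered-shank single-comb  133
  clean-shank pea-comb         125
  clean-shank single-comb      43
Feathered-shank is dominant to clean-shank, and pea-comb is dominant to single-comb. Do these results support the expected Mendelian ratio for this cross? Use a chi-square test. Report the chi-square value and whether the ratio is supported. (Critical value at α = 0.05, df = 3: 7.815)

0.268; consistent

A dihybrid F₂ with independent assortment and complete dominance at both loci gives a 9:3:3:1 phenotypic ratio.
Total ratio parts = 16. Expected numbers out of 684:
  feathered-shank pea-comb: 684 × 9/16 = 384.75
  feathered-shank single-comb: 684 × 3/16 = 128.25
  clean-shank pea-comb: 684 × 3/16 = 128.25
  clean-shank single-comb: 684 × 1/16 = 42.75
χ² = Σ (O − E)² / E
  feathered-shank pea-comb: (383 − 384.75)² / 384.75 = 0.0080
  feathered-shank single-comb: (133 − 128.25)² / 128.25 = 0.1759
  clean-shank pea-comb: (125 − 128.25)² / 128.25 = 0.0824
  clean-shank single-comb: (43 − 42.75)² / 42.75 = 0.0015
χ² = 0.0080 + 0.1759 + 0.0824 + 0.0015 = 0.2678 ≈ 0.268
Degrees of freedom = 4 − 1 = 3; critical value at α = 0.05 is 7.815.
Since 0.268 < 7.815, we fail to reject the null hypothesis — the data are consistent with the 9:3:3:1 ratio.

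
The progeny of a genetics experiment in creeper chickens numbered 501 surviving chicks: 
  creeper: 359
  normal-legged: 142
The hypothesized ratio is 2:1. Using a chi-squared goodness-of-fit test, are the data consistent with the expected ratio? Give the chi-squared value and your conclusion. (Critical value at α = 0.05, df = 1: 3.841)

5.614; not consistent

The 2:1 ratio has 3 parts, so with N = 501 the expected counts are:
  creeper: 501 × 2/3 = 334
  normal-legged: 501 × 1/3 = 167
χ² = Σ (O − E)² / E
  creeper: (359 − 334)² / 334 = 1.8713
  normal-legged: (142 − 167)² / 167 = 3.7425
χ² = 1.8713 + 3.7425 = 5.6138 ≈ 5.614
Degrees of freedom = 2 − 1 = 1; critical value at α = 0.05 is 3.841.
Since 5.614 > 3.841, we reject the null hypothesis — the data do not fit the 2:1 ratio.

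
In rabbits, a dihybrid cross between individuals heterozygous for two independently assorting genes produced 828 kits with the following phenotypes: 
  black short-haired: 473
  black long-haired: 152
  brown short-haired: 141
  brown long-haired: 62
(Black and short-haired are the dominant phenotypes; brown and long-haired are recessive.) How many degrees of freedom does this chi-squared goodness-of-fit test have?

A dihybrid F₂ with independent assortment and complete dominance at both loci gives a 9:3:3:1 phenotypic ratio.
A goodness-of-fit test with 4 phenotype classes has df = 4 − 1 = 3.

3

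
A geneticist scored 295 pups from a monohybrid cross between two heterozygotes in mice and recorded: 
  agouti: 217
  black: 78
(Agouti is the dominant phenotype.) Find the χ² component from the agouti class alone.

0.082

For a monohybrid cross between heterozygotes with complete dominance, the expected phenotypic ratio is 3:1.
The 3:1 ratio has 4 parts, so with N = 295 the expected counts are:
  agouti: 295 × 3/4 = 221.25
  black: 295 × 1/4 = 73.75
Contribution of agouti: (217 − 221.25)² / 221.25 = 0.0816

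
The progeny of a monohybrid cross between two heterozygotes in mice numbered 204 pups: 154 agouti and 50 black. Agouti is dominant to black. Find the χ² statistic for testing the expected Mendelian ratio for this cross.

For a monohybrid cross between heterozygotes with complete dominance, the expected phenotypic ratio is 3:1.
The 3:1 ratio has 4 parts, so with N = 204 the expected counts are:
  agouti: 204 × 3/4 = 153
  black: 204 × 1/4 = 51
χ² = Σ (O − E)² / E
  agouti: (154 − 153)² / 153 = 0.0065
  black: (50 − 51)² / 51 = 0.0196
χ² = 0.0065 + 0.0196 = 0.0261 ≈ 0.026

0.026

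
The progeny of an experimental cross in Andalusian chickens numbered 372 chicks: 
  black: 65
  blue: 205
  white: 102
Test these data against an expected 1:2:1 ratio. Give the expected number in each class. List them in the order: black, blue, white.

Under the 1:2:1 hypothesis (Σ ratio = 4, N = 372):
  black: 372 × 1/4 = 93
  blue: 372 × 2/4 = 186
  white: 372 × 1/4 = 93

93, 186, 93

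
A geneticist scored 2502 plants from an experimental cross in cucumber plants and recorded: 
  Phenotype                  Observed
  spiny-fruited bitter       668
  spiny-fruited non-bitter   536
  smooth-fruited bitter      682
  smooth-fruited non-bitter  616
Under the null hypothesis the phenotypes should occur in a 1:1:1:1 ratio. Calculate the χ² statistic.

20.942

The 1:1:1:1 ratio has 4 parts, so with N = 2502 the expected counts are:
  spiny-fruited bitter: 2502 × 1/4 = 625.5
  spiny-fruited non-bitter: 2502 × 1/4 = 625.5
  smooth-fruited bitter: 2502 × 1/4 = 625.5
  smooth-fruited non-bitter: 2502 × 1/4 = 625.5
χ² = Σ (O − E)² / E
  spiny-fruited bitter: (668 − 625.5)² / 625.5 = 2.8877
  spiny-fruited non-bitter: (536 − 625.5)² / 625.5 = 12.8062
  smooth-fruited bitter: (682 − 625.5)² / 625.5 = 5.1035
  smooth-fruited non-bitter: (616 − 625.5)² / 625.5 = 0.1443
χ² = 2.8877 + 12.8062 + 5.1035 + 0.1443 = 20.9417 ≈ 20.942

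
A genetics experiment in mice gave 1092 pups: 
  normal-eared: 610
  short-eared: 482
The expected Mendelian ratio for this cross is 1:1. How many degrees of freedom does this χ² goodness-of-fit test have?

1

A goodness-of-fit test with 2 phenotype classes has df = 2 − 1 = 1.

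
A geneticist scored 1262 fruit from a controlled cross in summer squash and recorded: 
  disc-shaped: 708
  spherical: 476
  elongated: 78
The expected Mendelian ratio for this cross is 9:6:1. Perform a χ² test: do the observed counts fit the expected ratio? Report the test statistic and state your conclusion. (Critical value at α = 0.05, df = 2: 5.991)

Expected counts for N = 1262 under a 9:6:1 ratio (total parts = 16):
  disc-shaped: 1262 × 9/16 = 709.875
  spherical: 1262 × 6/16 = 473.25
  elongated: 1262 × 1/16 = 78.875
χ² = Σ (O − E)² / E
  disc-shaped: (708 − 709.875)² / 709.875 = 0.0050
  spherical: (476 − 473.25)² / 473.25 = 0.0160
  elongated: (78 − 78.875)² / 78.875 = 0.0097
χ² = 0.0050 + 0.0160 + 0.0097 = 0.0307 ≈ 0.031
Degrees of freedom = 3 − 1 = 2; critical value at α = 0.05 is 5.991.
Since 0.031 < 5.991, we fail to reject the null hypothesis — the data are consistent with the 9:6:1 ratio.

0.031; consistent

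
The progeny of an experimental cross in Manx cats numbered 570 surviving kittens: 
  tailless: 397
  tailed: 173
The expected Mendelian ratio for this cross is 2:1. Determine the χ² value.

Expected counts for N = 570 under a 2:1 ratio (total parts = 3):
  tailless: 570 × 2/3 = 380
  tailed: 570 × 1/3 = 190
χ² = Σ (O − E)² / E
  tailless: (397 − 380)² / 380 = 0.7605
  tailed: (173 − 190)² / 190 = 1.5211
χ² = 0.7605 + 1.5211 = 2.2816 ≈ 2.282

2.282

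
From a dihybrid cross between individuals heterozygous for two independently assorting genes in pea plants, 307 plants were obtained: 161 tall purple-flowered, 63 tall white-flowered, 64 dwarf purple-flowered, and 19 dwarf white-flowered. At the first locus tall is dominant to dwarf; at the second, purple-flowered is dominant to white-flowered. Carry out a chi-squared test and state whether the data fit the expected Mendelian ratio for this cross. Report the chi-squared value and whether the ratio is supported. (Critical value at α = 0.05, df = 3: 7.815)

2.026; consistent

A dihybrid F₂ with independent assortment and complete dominance at both loci gives a 9:3:3:1 phenotypic ratio.
Expected counts for N = 307 under a 9:3:3:1 ratio (total parts = 16):
  tall purple-flowered: 307 × 9/16 = 172.6875
  tall white-flowered: 307 × 3/16 = 57.5625
  dwarf purple-flowered: 307 × 3/16 = 57.5625
  dwarf white-flowered: 307 × 1/16 = 19.1875
χ² = Σ (O − E)² / E
  tall purple-flowered: (161 − 172.6875)² / 172.6875 = 0.7910
  tall white-flowered: (63 − 57.5625)² / 57.5625 = 0.5136
  dwarf purple-flowered: (64 − 57.5625)² / 57.5625 = 0.7199
  dwarf white-flowered: (19 − 19.1875)² / 19.1875 = 0.0018
χ² = 0.7910 + 0.5136 + 0.7199 + 0.0018 = 2.0263 ≈ 2.026
Degrees of freedom = 4 − 1 = 3; critical value at α = 0.05 is 7.815.
Since 2.026 < 7.815, we fail to reject the null hypothesis — the data are consistent with the 9:3:3:1 ratio.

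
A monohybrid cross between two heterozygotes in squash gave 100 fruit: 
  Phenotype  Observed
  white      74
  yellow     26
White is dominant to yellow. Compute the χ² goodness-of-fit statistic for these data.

0.053

For a monohybrid cross between heterozygotes with complete dominance, the expected phenotypic ratio is 3:1.
Total ratio parts = 4. Expected numbers out of 100:
  white: 100 × 3/4 = 75
  yellow: 100 × 1/4 = 25
χ² = Σ (O − E)² / E
  white: (74 − 75)² / 75 = 0.0133
  yellow: (26 − 25)² / 25 = 0.0400
χ² = 0.0133 + 0.0400 = 0.0533 ≈ 0.053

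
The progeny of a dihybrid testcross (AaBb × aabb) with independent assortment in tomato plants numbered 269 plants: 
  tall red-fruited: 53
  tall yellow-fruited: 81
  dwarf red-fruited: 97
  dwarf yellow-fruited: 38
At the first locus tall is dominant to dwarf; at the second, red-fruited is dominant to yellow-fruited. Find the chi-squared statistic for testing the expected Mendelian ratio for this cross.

31.714

A dihybrid testcross with independent assortment gives a 1:1:1:1 ratio.
Under the 1:1:1:1 hypothesis (Σ ratio = 4, N = 269):
  tall red-fruited: 269 × 1/4 = 67.25
  tall yellow-fruited: 269 × 1/4 = 67.25
  dwarf red-fruited: 269 × 1/4 = 67.25
  dwarf yellow-fruited: 269 × 1/4 = 67.25
χ² = Σ (O − E)² / E
  tall red-fruited: (53 − 67.25)² / 67.25 = 3.0195
  tall yellow-fruited: (81 − 67.25)² / 67.25 = 2.8113
  dwarf red-fruited: (97 − 67.25)² / 67.25 = 13.1608
  dwarf yellow-fruited: (38 − 67.25)² / 67.25 = 12.7221
χ² = 3.0195 + 2.8113 + 13.1608 + 12.7221 = 31.7137 ≈ 31.714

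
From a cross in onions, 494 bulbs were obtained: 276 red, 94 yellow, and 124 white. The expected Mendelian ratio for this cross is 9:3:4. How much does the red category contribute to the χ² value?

Total ratio parts = 16. Expected numbers out of 494:
  red: 494 × 9/16 = 277.875
  yellow: 494 × 3/16 = 92.625
  white: 494 × 4/16 = 123.5
Contribution of red: (276 − 277.875)² / 277.875 = 0.0127

0.013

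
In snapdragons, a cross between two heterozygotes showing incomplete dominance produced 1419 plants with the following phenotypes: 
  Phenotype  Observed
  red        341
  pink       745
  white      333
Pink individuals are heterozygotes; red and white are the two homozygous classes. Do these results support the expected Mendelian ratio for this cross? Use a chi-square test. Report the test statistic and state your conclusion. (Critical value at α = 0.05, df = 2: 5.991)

With incomplete dominance, a heterozygote × heterozygote cross gives a 1:2:1 phenotypic ratio.
The 1:2:1 ratio has 4 parts, so with N = 1419 the expected counts are:
  red: 1419 × 1/4 = 354.75
  pink: 1419 × 2/4 = 709.5
  white: 1419 × 1/4 = 354.75
χ² = Σ (O − E)² / E
  red: (341 − 354.75)² / 354.75 = 0.5329
  pink: (745 − 709.5)² / 709.5 = 1.7763
  white: (333 − 354.75)² / 354.75 = 1.3335
χ² = 0.5329 + 1.7763 + 1.3335 = 3.6427 ≈ 3.643
Degrees of freedom = 3 − 1 = 2; critical value at α = 0.05 is 5.991.
Since 3.643 < 5.991, we fail to reject the null hypothesis — the data are consistent with the 1:2:1 ratio.

3.643; consistent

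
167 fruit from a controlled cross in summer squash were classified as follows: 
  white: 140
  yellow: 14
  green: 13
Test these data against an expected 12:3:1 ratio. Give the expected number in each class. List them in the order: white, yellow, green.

Expected counts for N = 167 under a 12:3:1 ratio (total parts = 16):
  white: 167 × 12/16 = 125.25
  yellow: 167 × 3/16 = 31.3125
  green: 167 × 1/16 = 10.4375

125.25, 31.3125, 10.4375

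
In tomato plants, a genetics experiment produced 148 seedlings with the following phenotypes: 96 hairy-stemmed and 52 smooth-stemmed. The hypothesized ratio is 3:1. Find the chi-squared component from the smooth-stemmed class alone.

6.081

Under the 3:1 hypothesis (Σ ratio = 4, N = 148):
  hairy-stemmed: 148 × 3/4 = 111
  smooth-stemmed: 148 × 1/4 = 37
Contribution of smooth-stemmed: (52 − 37)² / 37 = 6.0811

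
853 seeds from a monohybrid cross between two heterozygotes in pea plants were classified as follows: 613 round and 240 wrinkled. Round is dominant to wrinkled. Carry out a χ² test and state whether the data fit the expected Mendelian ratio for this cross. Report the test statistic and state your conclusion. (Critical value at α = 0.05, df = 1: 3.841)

For a monohybrid cross between heterozygotes with complete dominance, the expected phenotypic ratio is 3:1.
The 3:1 ratio has 4 parts, so with N = 853 the expected counts are:
  round: 853 × 3/4 = 639.75
  wrinkled: 853 × 1/4 = 213.25
χ² = Σ (O − E)² / E
  round: (613 − 639.75)² / 639.75 = 1.1185
  wrinkled: (240 − 213.25)² / 213.25 = 3.3555
χ² = 1.1185 + 3.3555 = 4.474
Degrees of freedom = 2 − 1 = 1; critical value at α = 0.05 is 3.841.
Since 4.474 > 3.841, we reject the null hypothesis — the data do not fit the 3:1 ratio.

4.474; not consistent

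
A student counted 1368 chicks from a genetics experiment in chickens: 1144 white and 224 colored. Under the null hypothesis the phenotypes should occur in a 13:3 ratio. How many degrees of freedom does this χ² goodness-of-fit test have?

A goodness-of-fit test with 2 phenotype classes has df = 2 − 1 = 1.

1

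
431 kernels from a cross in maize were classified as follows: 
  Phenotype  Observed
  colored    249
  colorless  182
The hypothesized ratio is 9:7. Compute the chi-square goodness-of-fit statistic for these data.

0.406

The 9:7 ratio has 16 parts, so with N = 431 the expected counts are:
  colored: 431 × 9/16 = 242.4375
  colorless: 431 × 7/16 = 188.5625
χ² = Σ (O − E)² / E
  colored: (249 − 242.4375)² / 242.4375 = 0.1776
  colorless: (182 − 188.5625)² / 188.5625 = 0.2284
χ² = 0.1776 + 0.2284 = 0.406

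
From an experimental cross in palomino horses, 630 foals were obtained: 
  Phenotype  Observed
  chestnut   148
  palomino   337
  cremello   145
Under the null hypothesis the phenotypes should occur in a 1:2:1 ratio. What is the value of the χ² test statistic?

Under the 1:2:1 hypothesis (Σ ratio = 4, N = 630):
  chestnut: 630 × 1/4 = 157.5
  palomino: 630 × 2/4 = 315
  cremello: 630 × 1/4 = 157.5
χ² = Σ (O − E)² / E
  chestnut: (148 − 157.5)² / 157.5 = 0.5730
  palomino: (337 − 315)² / 315 = 1.5365
  cremello: (145 − 157.5)² / 157.5 = 0.9921
χ² = 0.5730 + 1.5365 + 0.9921 = 3.1016 ≈ 3.102

3.102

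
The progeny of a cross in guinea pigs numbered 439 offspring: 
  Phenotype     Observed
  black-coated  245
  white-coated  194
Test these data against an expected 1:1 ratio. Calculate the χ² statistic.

Under the 1:1 hypothesis (Σ ratio = 2, N = 439):
  black-coated: 439 × 1/2 = 219.5
  white-coated: 439 × 1/2 = 219.5
χ² = Σ (O − E)² / E
  black-coated: (245 − 219.5)² / 219.5 = 2.9624
  white-coated: (194 − 219.5)² / 219.5 = 2.9624
χ² = 2.9624 + 2.9624 = 5.9248 ≈ 5.925

5.925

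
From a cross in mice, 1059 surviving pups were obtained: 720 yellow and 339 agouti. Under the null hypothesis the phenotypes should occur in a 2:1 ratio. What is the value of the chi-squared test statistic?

Total ratio parts = 3. Expected numbers out of 1059:
  yellow: 1059 × 2/3 = 706
  agouti: 1059 × 1/3 = 353
χ² = Σ (O − E)² / E
  yellow: (720 − 706)² / 706 = 0.2776
  agouti: (339 − 353)² / 353 = 0.5552
χ² = 0.2776 + 0.5552 = 0.8328 ≈ 0.833

0.833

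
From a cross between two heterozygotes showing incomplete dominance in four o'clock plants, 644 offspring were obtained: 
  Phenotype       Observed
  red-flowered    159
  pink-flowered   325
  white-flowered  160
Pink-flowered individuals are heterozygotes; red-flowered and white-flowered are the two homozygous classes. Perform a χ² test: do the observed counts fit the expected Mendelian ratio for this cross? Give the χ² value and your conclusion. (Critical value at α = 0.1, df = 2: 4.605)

0.059; consistent

With incomplete dominance, a heterozygote × heterozygote cross gives a 1:2:1 phenotypic ratio.
Expected counts for N = 644 under a 1:2:1 ratio (total parts = 4):
  red-flowered: 644 × 1/4 = 161
  pink-flowered: 644 × 2/4 = 322
  white-flowered: 644 × 1/4 = 161
χ² = Σ (O − E)² / E
  red-flowered: (159 − 161)² / 161 = 0.0248
  pink-flowered: (325 − 322)² / 322 = 0.0280
  white-flowered: (160 − 161)² / 161 = 0.0062
χ² = 0.0248 + 0.0280 + 0.0062 = 0.059
Degrees of freedom = 3 − 1 = 2; critical value at α = 0.1 is 4.605.
Since 0.059 < 4.605, we fail to reject the null hypothesis — the data are consistent with the 1:2:1 ratio.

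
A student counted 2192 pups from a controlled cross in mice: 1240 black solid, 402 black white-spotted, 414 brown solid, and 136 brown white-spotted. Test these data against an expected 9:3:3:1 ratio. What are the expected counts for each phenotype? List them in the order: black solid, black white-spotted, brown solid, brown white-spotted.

Total ratio parts = 16. Expected numbers out of 2192:
  black solid: 2192 × 9/16 = 1233
  black white-spotted: 2192 × 3/16 = 411
  brown solid: 2192 × 3/16 = 411
  brown white-spotted: 2192 × 1/16 = 137

1233, 411, 411, 137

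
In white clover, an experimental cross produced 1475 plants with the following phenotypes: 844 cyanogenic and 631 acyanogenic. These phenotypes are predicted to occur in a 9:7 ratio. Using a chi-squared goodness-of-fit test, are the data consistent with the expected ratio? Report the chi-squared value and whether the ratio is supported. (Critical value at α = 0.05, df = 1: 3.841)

0.564; consistent

Expected counts for N = 1475 under a 9:7 ratio (total parts = 16):
  cyanogenic: 1475 × 9/16 = 829.6875
  acyanogenic: 1475 × 7/16 = 645.3125
χ² = Σ (O − E)² / E
  cyanogenic: (844 − 829.6875)² / 829.6875 = 0.2469
  acyanogenic: (631 − 645.3125)² / 645.3125 = 0.3174
χ² = 0.2469 + 0.3174 = 0.5643 ≈ 0.564
Degrees of freedom = 2 − 1 = 1; critical value at α = 0.05 is 3.841.
Since 0.564 < 3.841, we fail to reject the null hypothesis — the data are consistent with the 9:7 ratio.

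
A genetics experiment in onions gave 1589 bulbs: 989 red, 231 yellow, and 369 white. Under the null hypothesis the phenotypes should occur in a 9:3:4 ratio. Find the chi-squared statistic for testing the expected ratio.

The 9:3:4 ratio has 16 parts, so with N = 1589 the expected counts are:
  red: 1589 × 9/16 = 893.8125
  yellow: 1589 × 3/16 = 297.9375
  white: 1589 × 4/16 = 397.25
χ² = Σ (O − E)² / E
  red: (989 − 893.8125)² / 893.8125 = 10.1371
  yellow: (231 − 297.9375)² / 297.9375 = 15.0388
  white: (369 − 397.25)² / 397.25 = 2.0090
χ² = 10.1371 + 15.0388 + 2.0090 = 27.1849 ≈ 27.185

27.185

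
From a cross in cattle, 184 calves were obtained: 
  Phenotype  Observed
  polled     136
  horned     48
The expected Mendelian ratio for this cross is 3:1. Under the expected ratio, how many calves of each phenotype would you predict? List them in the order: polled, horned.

138, 46

The 3:1 ratio has 4 parts, so with N = 184 the expected counts are:
  polled: 184 × 3/4 = 138
  horned: 184 × 1/4 = 46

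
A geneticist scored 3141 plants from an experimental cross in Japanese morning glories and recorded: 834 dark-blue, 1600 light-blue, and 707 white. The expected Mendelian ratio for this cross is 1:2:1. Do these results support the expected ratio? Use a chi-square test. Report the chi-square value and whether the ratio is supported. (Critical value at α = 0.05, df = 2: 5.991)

Total ratio parts = 4. Expected numbers out of 3141:
  dark-blue: 3141 × 1/4 = 785.25
  light-blue: 3141 × 2/4 = 1570.5
  white: 3141 × 1/4 = 785.25
χ² = Σ (O − E)² / E
  dark-blue: (834 − 785.25)² / 785.25 = 3.0265
  light-blue: (1600 − 1570.5)² / 1570.5 = 0.5541
  white: (707 − 785.25)² / 785.25 = 7.7976
χ² = 3.0265 + 0.5541 + 7.7976 = 11.3782 ≈ 11.378
Degrees of freedom = 3 − 1 = 2; critical value at α = 0.05 is 5.991.
Since 11.378 > 5.991, we reject the null hypothesis — the data do not fit the 1:2:1 ratio.

11.378; not consistent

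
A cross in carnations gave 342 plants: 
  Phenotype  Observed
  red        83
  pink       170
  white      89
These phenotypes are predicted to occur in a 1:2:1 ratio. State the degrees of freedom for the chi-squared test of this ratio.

A goodness-of-fit test with 3 phenotype classes has df = 3 − 1 = 2.

2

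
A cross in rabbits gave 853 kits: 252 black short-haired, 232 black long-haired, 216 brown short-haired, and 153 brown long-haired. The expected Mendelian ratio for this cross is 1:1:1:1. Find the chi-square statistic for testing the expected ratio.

25.748

The 1:1:1:1 ratio has 4 parts, so with N = 853 the expected counts are:
  black short-haired: 853 × 1/4 = 213.25
  black long-haired: 853 × 1/4 = 213.25
  brown short-haired: 853 × 1/4 = 213.25
  brown long-haired: 853 × 1/4 = 213.25
χ² = Σ (O − E)² / E
  black short-haired: (252 − 213.25)² / 213.25 = 7.0413
  black long-haired: (232 − 213.25)² / 213.25 = 1.6486
  brown short-haired: (216 − 213.25)² / 213.25 = 0.0355
  brown long-haired: (153 − 213.25)² / 213.25 = 17.0226
χ² = 7.0413 + 1.6486 + 0.0355 + 17.0226 = 25.748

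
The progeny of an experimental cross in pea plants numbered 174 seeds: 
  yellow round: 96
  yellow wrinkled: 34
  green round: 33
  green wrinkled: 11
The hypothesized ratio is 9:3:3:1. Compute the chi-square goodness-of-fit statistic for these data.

Total ratio parts = 16. Expected numbers out of 174:
  yellow round: 174 × 9/16 = 97.875
  yellow wrinkled: 174 × 3/16 = 32.625
  green round: 174 × 3/16 = 32.625
  green wrinkled: 174 × 1/16 = 10.875
χ² = Σ (O − E)² / E
  yellow round: (96 − 97.875)² / 97.875 = 0.0359
  yellow wrinkled: (34 − 32.625)² / 32.625 = 0.0580
  green round: (33 − 32.625)² / 32.625 = 0.0043
  green wrinkled: (11 − 10.875)² / 10.875 = 0.0014
χ² = 0.0359 + 0.0580 + 0.0043 + 0.0014 = 0.0996 ≈ 0.100

0.100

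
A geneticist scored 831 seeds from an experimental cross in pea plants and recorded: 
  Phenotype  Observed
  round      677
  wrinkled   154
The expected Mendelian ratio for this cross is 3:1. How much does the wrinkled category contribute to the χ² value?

13.906

Total ratio parts = 4. Expected numbers out of 831:
  round: 831 × 3/4 = 623.25
  wrinkled: 831 × 1/4 = 207.75
Contribution of wrinkled: (154 − 207.75)² / 207.75 = 13.9064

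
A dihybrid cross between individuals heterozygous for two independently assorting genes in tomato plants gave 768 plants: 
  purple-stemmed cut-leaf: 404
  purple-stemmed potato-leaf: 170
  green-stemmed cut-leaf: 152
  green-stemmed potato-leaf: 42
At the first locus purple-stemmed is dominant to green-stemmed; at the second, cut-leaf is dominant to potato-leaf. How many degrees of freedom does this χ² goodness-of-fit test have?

3

A dihybrid F₂ with independent assortment and complete dominance at both loci gives a 9:3:3:1 phenotypic ratio.
A goodness-of-fit test with 4 phenotype classes has df = 4 − 1 = 3.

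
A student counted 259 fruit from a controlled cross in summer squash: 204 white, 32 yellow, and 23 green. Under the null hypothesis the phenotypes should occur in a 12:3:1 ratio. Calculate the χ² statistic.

9.005

Total ratio parts = 16. Expected numbers out of 259:
  white: 259 × 12/16 = 194.25
  yellow: 259 × 3/16 = 48.5625
  green: 259 × 1/16 = 16.1875
χ² = Σ (O − E)² / E
  white: (204 − 194.25)² / 194.25 = 0.4894
  yellow: (32 − 48.5625)² / 48.5625 = 5.6487
  green: (23 − 16.1875)² / 16.1875 = 2.8670
χ² = 0.4894 + 5.6487 + 2.8670 = 9.0051 ≈ 9.005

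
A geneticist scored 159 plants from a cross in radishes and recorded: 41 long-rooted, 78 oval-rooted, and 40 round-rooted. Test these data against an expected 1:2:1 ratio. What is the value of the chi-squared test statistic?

Total ratio parts = 4. Expected numbers out of 159:
  long-rooted: 159 × 1/4 = 39.75
  oval-rooted: 159 × 2/4 = 79.5
  round-rooted: 159 × 1/4 = 39.75
χ² = Σ (O − E)² / E
  long-rooted: (41 − 39.75)² / 39.75 = 0.0393
  oval-rooted: (78 − 79.5)² / 79.5 = 0.0283
  round-rooted: (40 − 39.75)² / 39.75 = 0.0016
χ² = 0.0393 + 0.0283 + 0.0016 = 0.0692 ≈ 0.069

0.069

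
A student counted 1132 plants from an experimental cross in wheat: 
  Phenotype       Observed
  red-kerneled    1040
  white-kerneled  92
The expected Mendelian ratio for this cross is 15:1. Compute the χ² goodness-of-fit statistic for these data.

Under the 15:1 hypothesis (Σ ratio = 16, N = 1132):
  red-kerneled: 1132 × 15/16 = 1061.25
  white-kerneled: 1132 × 1/16 = 70.75
χ² = Σ (O − E)² / E
  red-kerneled: (1040 − 1061.25)² / 1061.25 = 0.4255
  white-kerneled: (92 − 70.75)² / 70.75 = 6.3825
χ² = 0.4255 + 6.3825 = 6.808

6.808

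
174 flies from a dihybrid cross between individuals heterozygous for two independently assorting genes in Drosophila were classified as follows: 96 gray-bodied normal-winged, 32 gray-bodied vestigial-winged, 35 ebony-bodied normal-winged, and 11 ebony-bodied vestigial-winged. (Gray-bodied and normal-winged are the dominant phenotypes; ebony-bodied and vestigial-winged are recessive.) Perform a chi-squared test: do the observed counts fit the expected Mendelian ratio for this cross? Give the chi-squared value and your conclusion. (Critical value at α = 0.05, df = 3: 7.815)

0.222; consistent

A dihybrid F₂ with independent assortment and complete dominance at both loci gives a 9:3:3:1 phenotypic ratio.
Expected counts for N = 174 under a 9:3:3:1 ratio (total parts = 16):
  gray-bodied normal-winged: 174 × 9/16 = 97.875
  gray-bodied vestigial-winged: 174 × 3/16 = 32.625
  ebony-bodied normal-winged: 174 × 3/16 = 32.625
  ebony-bodied vestigial-winged: 174 × 1/16 = 10.875
χ² = Σ (O − E)² / E
  gray-bodied normal-winged: (96 − 97.875)² / 97.875 = 0.0359
  gray-bodied vestigial-winged: (32 − 32.625)² / 32.625 = 0.0120
  ebony-bodied normal-winged: (35 − 32.625)² / 32.625 = 0.1729
  ebony-bodied vestigial-winged: (11 − 10.875)² / 10.875 = 0.0014
χ² = 0.0359 + 0.0120 + 0.1729 + 0.0014 = 0.2222 ≈ 0.222
Degrees of freedom = 4 − 1 = 3; critical value at α = 0.05 is 7.815.
Since 0.222 < 7.815, we fail to reject the null hypothesis — the data are consistent with the 9:3:3:1 ratio.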